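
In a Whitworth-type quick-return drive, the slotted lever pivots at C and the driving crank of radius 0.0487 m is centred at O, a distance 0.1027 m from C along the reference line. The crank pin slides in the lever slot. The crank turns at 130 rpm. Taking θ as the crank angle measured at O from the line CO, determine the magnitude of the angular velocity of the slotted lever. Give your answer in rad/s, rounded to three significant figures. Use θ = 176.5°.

12.2

ω = 13.61 rad/s (from 130 rpm).
Crank pin A relative to C: A = (d + r cosθ, r sinθ); lever angle φ = atan2(r sinθ, d + r cosθ).
Differentiating tanφ: φ̇ = rω(d cosθ + r)/(d² + r² + 2dr cosθ).
d² + r² + 2dr cosθ = |CA|² = 0.00293466 m²;  d cosθ + r = -0.053808 m.
|ω_lever| = |0.0487·13.61·-0.053808| / 0.00293466 = 12.156 rad/s.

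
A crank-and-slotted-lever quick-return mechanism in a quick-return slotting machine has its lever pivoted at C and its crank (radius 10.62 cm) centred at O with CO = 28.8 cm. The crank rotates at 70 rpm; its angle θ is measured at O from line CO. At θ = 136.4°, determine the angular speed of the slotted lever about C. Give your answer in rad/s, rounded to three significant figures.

ω = 7.33 rad/s (from 70 rpm).
Crank pin A relative to C: A = (d + r cosθ, r sinθ); lever angle φ = atan2(r sinθ, d + r cosθ).
Differentiating tanφ: φ̇ = rω(d cosθ + r)/(d² + r² + 2dr cosθ).
d² + r² + 2dr cosθ = |CA|² = 0.049924 m²;  d cosθ + r = -0.10236 m.
|ω_lever| = |0.1062·7.33·-0.10236| / 0.049924 = 1.5962 rad/s.

1.60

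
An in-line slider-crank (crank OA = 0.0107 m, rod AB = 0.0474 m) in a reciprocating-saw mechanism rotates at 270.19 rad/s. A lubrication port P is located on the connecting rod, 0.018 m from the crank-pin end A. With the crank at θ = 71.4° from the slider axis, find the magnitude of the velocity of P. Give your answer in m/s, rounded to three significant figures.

2.87

ω = 270.2 rad/s.  Crank-pin speed |V_A| = rω = 2.891 m/s, perpendicular to OA.
Rod angle: sinφ = −(r/L) sinθ ⇒ φ = -12.354°; ω_rod = −rω cosθ/√(L²−r²sin²θ) = -19.915 rad/s.
V_P = V_A + ω_rod × AP, with AP = 0.018 m along the rod.
Components: V_Px = −rω sinθ − a·ω_rod·sinφ = -2.8167 m/s;  V_Py = rω cosθ + a·ω_rod·cosφ = +0.57195 m/s.
|V_P| = √(V_Px² + V_Py²) = 2.8742 m/s.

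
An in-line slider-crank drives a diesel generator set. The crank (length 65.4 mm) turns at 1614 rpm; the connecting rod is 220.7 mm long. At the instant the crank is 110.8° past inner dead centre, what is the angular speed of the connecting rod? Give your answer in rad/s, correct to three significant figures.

18.5

ω = 169 rad/s (converted from 1614 rpm).
The rod makes angle φ with the slider axis where L sinφ = r sinθ; differentiating, L cosφ·φ̇ = r ω cosθ.
L cosφ = √(L² − r² sin²θ) = 0.21206 m.
|ω_rod| = r ω |cosθ| / √(L² − r² sin²θ) = 0.0654·169·0.35511/0.21206 = 18.51 rad/s.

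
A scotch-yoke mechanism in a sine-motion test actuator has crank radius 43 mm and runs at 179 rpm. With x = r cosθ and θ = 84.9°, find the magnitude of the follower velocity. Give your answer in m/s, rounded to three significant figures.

0.803

ω = 18.74 rad/s (from 179 rpm).
x = r cosθ ⇒ ẋ = −rω sinθ.
|v| = rω|sinθ| = 0.043·18.74·|sin 84.9°| = 0.80284 m/s.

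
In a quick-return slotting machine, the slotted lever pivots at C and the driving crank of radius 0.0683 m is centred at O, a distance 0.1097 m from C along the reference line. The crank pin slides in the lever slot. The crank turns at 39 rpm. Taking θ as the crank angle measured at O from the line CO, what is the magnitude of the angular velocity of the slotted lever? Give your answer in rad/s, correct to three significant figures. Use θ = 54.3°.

1.45

ω = 4.084 rad/s (from 39 rpm).
Crank pin A relative to C: A = (d + r cosθ, r sinθ); lever angle φ = atan2(r sinθ, d + r cosθ).
Differentiating tanφ: φ̇ = rω(d cosθ + r)/(d² + r² + 2dr cosθ).
d² + r² + 2dr cosθ = |CA|² = 0.0254434 m²;  d cosθ + r = +0.13231 m.
|ω_lever| = |0.0683·4.084·+0.13231| / 0.0254434 = 1.4506 rad/s.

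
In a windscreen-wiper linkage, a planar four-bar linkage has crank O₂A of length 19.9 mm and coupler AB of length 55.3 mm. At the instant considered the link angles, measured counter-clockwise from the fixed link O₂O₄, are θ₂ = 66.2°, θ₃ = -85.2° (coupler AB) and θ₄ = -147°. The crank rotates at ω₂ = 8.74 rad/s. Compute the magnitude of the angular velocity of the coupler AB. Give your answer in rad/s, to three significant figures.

1.95

ω₂ = 8.74 rad/s
Differentiating the loop-closure r₂e^{iθ₂}+r₃e^{iθ₃}=r₁+r₄e^{iθ₄} gives r₂ω₂e^{iθ₂}+r₃ω₃e^{iθ₃}=r₄ω₄e^{iθ₄}.
Eliminating the other unknown: ω₃ = r₂ω₂ sin(θ₄−θ₂) / [r₃ sin(θ₃−θ₄)].
Numerator sine = +0.54756; denominator sine = +0.88130.
Result = 0.0199·8.74·(+0.54756) / (0.0553·(+0.88130)) = +1.9541 rad/s; magnitude 1.9541 rad/s.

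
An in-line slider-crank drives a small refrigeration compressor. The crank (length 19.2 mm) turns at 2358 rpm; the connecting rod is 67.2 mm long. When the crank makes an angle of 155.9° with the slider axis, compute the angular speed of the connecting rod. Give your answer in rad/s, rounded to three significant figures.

64.8

ω = 246.9 rad/s (converted from 2358 rpm).
The rod makes angle φ with the slider axis where L sinφ = r sinθ; differentiating, L cosφ·φ̇ = r ω cosθ.
L cosφ = √(L² − r² sin²θ) = 0.066741 m.
|ω_rod| = r ω |cosθ| / √(L² − r² sin²θ) = 0.0192·246.9·0.91283/0.066741 = 64.844 rad/s.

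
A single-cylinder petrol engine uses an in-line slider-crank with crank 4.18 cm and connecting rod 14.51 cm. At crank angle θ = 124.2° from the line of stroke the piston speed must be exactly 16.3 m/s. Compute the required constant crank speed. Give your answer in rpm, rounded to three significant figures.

For an in-line slider-crank, |v_piston| = rω|sinθ|·[1 + r cosθ/√(L² − r² sin²θ)].
With r = 0.0418 m, L = 0.1451 m, θ = 124.2°: the bracketed kinematic factor |dx/dθ| = 0.028808 m.
ω = v/|dx/dθ| = 16.3/0.028808 = 565.82 rad/s.
N = 60ω/(2π) = 5403.1 rpm.

5400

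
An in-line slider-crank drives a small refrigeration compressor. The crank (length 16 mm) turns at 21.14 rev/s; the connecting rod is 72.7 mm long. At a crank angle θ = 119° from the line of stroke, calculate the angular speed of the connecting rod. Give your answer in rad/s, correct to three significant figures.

ω = 132.8 rad/s (converted from 21.14 rev/s).
The rod makes angle φ with the slider axis where L sinφ = r sinθ; differentiating, L cosφ·φ̇ = r ω cosθ.
L cosφ = √(L² − r² sin²θ) = 0.07134 m.
|ω_rod| = r ω |cosθ| / √(L² − r² sin²θ) = 0.016·132.8·0.48481/0.07134 = 14.442 rad/s.

14.4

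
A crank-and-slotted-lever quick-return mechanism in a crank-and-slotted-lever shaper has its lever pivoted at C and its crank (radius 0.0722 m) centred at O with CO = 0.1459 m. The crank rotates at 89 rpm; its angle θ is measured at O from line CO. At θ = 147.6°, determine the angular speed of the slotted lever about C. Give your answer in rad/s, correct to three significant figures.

ω = 9.32 rad/s (from 89 rpm).
Crank pin A relative to C: A = (d + r cosθ, r sinθ); lever angle φ = atan2(r sinθ, d + r cosθ).
Differentiating tanφ: φ̇ = rω(d cosθ + r)/(d² + r² + 2dr cosθ).
d² + r² + 2dr cosθ = |CA|² = 0.00871138 m²;  d cosθ + r = -0.050987 m.
|ω_lever| = |0.0722·9.32·-0.050987| / 0.00871138 = 3.9385 rad/s.

3.94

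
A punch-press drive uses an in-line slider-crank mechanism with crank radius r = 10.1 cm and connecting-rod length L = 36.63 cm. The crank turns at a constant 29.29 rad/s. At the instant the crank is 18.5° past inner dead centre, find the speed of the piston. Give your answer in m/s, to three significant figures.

1.19

ω = 29.29 rad/s
For an in-line slider-crank, x = r cosθ + √(L² − r² sin²θ), so v = −rω sinθ·[1 + r cosθ/√(L² − r² sin²θ)].
With r = 0.101 m, L = 0.3663 m, θ = 18.5°: √(L² − r² sin²θ) = 0.3649 m.
v = −0.101·29.29·0.31730·[1 + 0.101·0.94832/0.3649] = -1.1851 m/s.
|v| = 1.1851 m/s.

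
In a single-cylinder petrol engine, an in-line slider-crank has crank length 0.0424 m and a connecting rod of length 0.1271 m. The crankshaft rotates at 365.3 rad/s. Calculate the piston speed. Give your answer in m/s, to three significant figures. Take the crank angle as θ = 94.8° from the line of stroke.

ω = 365.3 rad/s
For an in-line slider-crank, x = r cosθ + √(L² − r² sin²θ), so v = −rω sinθ·[1 + r cosθ/√(L² − r² sin²θ)].
With r = 0.0424 m, L = 0.1271 m, θ = 94.8°: √(L² − r² sin²θ) = 0.11987 m.
v = −0.0424·365.3·0.99649·[1 + 0.0424·-0.08368/0.11987] = -14.978 m/s.
|v| = 14.978 m/s.

15.0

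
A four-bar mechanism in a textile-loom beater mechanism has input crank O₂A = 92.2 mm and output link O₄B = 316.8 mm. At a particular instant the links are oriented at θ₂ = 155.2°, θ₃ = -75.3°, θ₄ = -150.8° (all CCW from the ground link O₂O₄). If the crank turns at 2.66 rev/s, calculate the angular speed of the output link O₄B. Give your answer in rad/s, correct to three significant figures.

ω₂ = 16.71 rad/s (from 2.66 rev/s).
Differentiating the loop-closure r₂e^{iθ₂}+r₃e^{iθ₃}=r₁+r₄e^{iθ₄} gives r₂ω₂e^{iθ₂}+r₃ω₃e^{iθ₃}=r₄ω₄e^{iθ₄}.
Eliminating the other unknown: ω₄ = r₂ω₂ sin(θ₂−θ₃) / [r₄ sin(θ₄−θ₃)].
Numerator sine = -0.77162; denominator sine = -0.96815.
Result = 0.0922·16.71·(-0.77162) / (0.3168·(-0.96815)) = +3.8768 rad/s; magnitude 3.8768 rad/s.

3.88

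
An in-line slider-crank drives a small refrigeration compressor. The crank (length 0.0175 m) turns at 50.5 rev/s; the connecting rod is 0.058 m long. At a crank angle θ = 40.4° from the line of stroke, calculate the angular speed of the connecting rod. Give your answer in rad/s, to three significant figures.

ω = 317.3 rad/s (converted from 50.5 rev/s).
The rod makes angle φ with the slider axis where L sinφ = r sinθ; differentiating, L cosφ·φ̇ = r ω cosθ.
L cosφ = √(L² − r² sin²θ) = 0.05688 m.
|ω_rod| = r ω |cosθ| / √(L² − r² sin²θ) = 0.0175·317.3·0.76154/0.05688 = 74.343 rad/s.

74.3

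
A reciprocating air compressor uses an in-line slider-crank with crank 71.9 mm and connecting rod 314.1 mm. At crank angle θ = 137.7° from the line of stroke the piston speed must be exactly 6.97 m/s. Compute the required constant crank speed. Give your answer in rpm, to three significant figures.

1660

For an in-line slider-crank, |v_piston| = rω|sinθ|·[1 + r cosθ/√(L² − r² sin²θ)].
With r = 0.0719 m, L = 0.3141 m, θ = 137.7°: the bracketed kinematic factor |dx/dθ| = 0.040098 m.
ω = v/|dx/dθ| = 6.97/0.040098 = 173.82 rad/s.
N = 60ω/(2π) = 1659.9 rpm.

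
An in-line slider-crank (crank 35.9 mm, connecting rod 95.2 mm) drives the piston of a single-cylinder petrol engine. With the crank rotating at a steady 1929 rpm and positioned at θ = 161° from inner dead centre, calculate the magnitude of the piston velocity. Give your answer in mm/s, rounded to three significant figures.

1510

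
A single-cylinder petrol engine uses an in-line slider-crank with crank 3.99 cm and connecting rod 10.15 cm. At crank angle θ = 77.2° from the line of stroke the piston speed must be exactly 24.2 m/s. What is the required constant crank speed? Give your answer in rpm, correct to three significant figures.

5430

For an in-line slider-crank, |v_piston| = rω|sinθ|·[1 + r cosθ/√(L² − r² sin²θ)].
With r = 0.0399 m, L = 0.1015 m, θ = 77.2°: the bracketed kinematic factor |dx/dθ| = 0.042577 m.
ω = v/|dx/dθ| = 24.2/0.042577 = 568.38 rad/s.
N = 60ω/(2π) = 5427.6 rpm.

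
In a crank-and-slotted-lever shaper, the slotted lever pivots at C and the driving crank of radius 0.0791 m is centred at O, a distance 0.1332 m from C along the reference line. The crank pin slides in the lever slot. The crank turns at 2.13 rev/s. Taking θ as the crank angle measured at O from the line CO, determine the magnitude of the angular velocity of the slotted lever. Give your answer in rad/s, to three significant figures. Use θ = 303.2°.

4.53

ω = 13.38 rad/s (from 2.13 rev/s).
Crank pin A relative to C: A = (d + r cosθ, r sinθ); lever angle φ = atan2(r sinθ, d + r cosθ).
Differentiating tanφ: φ̇ = rω(d cosθ + r)/(d² + r² + 2dr cosθ).
d² + r² + 2dr cosθ = |CA|² = 0.0355374 m²;  d cosθ + r = +0.15204 m.
|ω_lever| = |0.0791·13.38·+0.15204| / 0.0355374 = 4.5289 rad/s.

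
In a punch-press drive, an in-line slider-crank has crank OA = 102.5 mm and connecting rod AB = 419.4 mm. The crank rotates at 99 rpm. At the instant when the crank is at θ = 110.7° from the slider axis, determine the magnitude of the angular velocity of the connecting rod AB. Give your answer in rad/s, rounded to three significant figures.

0.920

ω = 10.37 rad/s (converted from 99 rpm).
The rod makes angle φ with the slider axis where L sinφ = r sinθ; differentiating, L cosφ·φ̇ = r ω cosθ.
L cosφ = √(L² − r² sin²θ) = 0.40829 m.
|ω_rod| = r ω |cosθ| / √(L² − r² sin²θ) = 0.1025·10.37·0.35347/0.40829 = 0.91997 rad/s.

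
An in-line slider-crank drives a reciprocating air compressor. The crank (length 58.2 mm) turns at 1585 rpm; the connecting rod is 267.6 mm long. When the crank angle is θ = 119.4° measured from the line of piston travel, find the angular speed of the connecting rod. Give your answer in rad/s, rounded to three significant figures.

18.0

ω = 166 rad/s (converted from 1585 rpm).
The rod makes angle φ with the slider axis where L sinφ = r sinθ; differentiating, L cosφ·φ̇ = r ω cosθ.
L cosφ = √(L² − r² sin²θ) = 0.26275 m.
|ω_rod| = r ω |cosθ| / √(L² − r² sin²θ) = 0.0582·166·0.49090/0.26275 = 18.048 rad/s.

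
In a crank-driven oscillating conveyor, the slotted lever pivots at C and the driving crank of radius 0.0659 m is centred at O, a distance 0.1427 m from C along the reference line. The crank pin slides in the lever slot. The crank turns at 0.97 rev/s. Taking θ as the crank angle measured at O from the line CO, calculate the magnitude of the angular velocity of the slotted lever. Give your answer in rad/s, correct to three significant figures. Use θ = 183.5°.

5.18

ω = 6.095 rad/s (from 0.97 rev/s).
Crank pin A relative to C: A = (d + r cosθ, r sinθ); lever angle φ = atan2(r sinθ, d + r cosθ).
Differentiating tanφ: φ̇ = rω(d cosθ + r)/(d² + r² + 2dr cosθ).
d² + r² + 2dr cosθ = |CA|² = 0.00593332 m²;  d cosθ + r = -0.076534 m.
|ω_lever| = |0.0659·6.095·-0.076534| / 0.00593332 = 5.1808 rad/s.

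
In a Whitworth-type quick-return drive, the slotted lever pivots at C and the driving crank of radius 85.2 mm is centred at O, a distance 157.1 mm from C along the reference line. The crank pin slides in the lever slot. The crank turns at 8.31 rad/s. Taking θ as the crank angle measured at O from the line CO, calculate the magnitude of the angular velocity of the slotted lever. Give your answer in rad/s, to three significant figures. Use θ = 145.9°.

ω = 8.31 rad/s
Crank pin A relative to C: A = (d + r cosθ, r sinθ); lever angle φ = atan2(r sinθ, d + r cosθ).
Differentiating tanφ: φ̇ = rω(d cosθ + r)/(d² + r² + 2dr cosθ).
d² + r² + 2dr cosθ = |CA|² = 0.00977241 m²;  d cosθ + r = -0.044888 m.
|ω_lever| = |0.0852·8.31·-0.044888| / 0.00977241 = 3.2522 rad/s.

3.25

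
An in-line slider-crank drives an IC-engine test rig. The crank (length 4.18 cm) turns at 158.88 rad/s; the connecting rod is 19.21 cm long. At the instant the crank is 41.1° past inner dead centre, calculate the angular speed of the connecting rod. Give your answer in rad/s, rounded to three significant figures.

ω = 158.9 rad/s
The rod makes angle φ with the slider axis where L sinφ = r sinθ; differentiating, L cosφ·φ̇ = r ω cosθ.
L cosφ = √(L² − r² sin²θ) = 0.19012 m.
|ω_rod| = r ω |cosθ| / √(L² − r² sin²θ) = 0.0418·158.9·0.75356/0.19012 = 26.322 rad/s.

26.3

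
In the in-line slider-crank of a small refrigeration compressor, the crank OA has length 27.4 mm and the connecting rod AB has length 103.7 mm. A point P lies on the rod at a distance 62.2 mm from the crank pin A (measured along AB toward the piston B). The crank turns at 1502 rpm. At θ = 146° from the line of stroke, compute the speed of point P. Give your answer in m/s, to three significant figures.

2.53

ω = 157.3 rad/s.  Crank-pin speed |V_A| = rω = 4.3097 m/s, perpendicular to OA.
Rod angle: sinφ = −(r/L) sinθ ⇒ φ = -8.497°; ω_rod = −rω cosθ/√(L²−r²sin²θ) = +34.837 rad/s.
V_P = V_A + ω_rod × AP, with AP = 0.0622 m along the rod.
Components: V_Px = −rω sinθ − a·ω_rod·sinφ = -2.0898 m/s;  V_Py = rω cosθ + a·ω_rod·cosφ = -1.4299 m/s.
|V_P| = √(V_Px² + V_Py²) = 2.5322 m/s.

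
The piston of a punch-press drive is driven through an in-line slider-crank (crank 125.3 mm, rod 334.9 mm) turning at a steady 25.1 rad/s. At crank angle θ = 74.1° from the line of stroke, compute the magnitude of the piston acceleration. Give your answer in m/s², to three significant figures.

4.92

ω = 25.1 rad/s
x(θ) = r cosθ + √(L² − r² sin²θ); with ω constant, a = ω²·d²x/dθ².
d²x/dθ² = −r cosθ − r²(cos2θ)/√u − r⁴ sin²2θ/(4u^{3/2}),  u = L² − r² sin²θ = 0.0976363 m².
Substituting r = 0.1253 m, L = 0.3349 m, θ = 74.1°: d²x/dθ² = +0.0078152 m.
a = ω²·d²x/dθ² = (25.1)²·(+0.0078152) = +4.9237 m/s²;  |a| = 4.9237 m/s².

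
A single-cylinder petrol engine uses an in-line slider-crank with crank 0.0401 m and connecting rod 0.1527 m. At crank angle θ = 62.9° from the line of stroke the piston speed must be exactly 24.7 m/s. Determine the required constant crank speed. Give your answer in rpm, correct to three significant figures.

5880

For an in-line slider-crank, |v_piston| = rω|sinθ|·[1 + r cosθ/√(L² − r² sin²θ)].
With r = 0.0401 m, L = 0.1527 m, θ = 62.9°: the bracketed kinematic factor |dx/dθ| = 0.04009 m.
ω = v/|dx/dθ| = 24.7/0.04009 = 616.12 rad/s.
N = 60ω/(2π) = 5883.5 rpm.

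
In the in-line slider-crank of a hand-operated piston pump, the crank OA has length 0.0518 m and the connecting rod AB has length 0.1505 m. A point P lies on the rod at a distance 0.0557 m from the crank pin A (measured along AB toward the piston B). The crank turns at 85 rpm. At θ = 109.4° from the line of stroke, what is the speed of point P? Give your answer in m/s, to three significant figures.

ω = 8.901 rad/s.  Crank-pin speed |V_A| = rω = 0.46108 m/s, perpendicular to OA.
Rod angle: sinφ = −(r/L) sinθ ⇒ φ = -18.944°; ω_rod = −rω cosθ/√(L²−r²sin²θ) = +1.0759 rad/s.
V_P = V_A + ω_rod × AP, with AP = 0.0557 m along the rod.
Components: V_Px = −rω sinθ − a·ω_rod·sinφ = -0.41545 m/s;  V_Py = rω cosθ + a·ω_rod·cosφ = -0.096471 m/s.
|V_P| = √(V_Px² + V_Py²) = 0.4265 m/s.

0.427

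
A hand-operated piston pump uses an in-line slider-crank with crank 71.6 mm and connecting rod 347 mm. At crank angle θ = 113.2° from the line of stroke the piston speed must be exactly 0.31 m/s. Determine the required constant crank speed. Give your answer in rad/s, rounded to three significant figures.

For an in-line slider-crank, |v_piston| = rω|sinθ|·[1 + r cosθ/√(L² − r² sin²θ)].
With r = 0.0716 m, L = 0.347 m, θ = 113.2°: the bracketed kinematic factor |dx/dθ| = 0.060362 m.
ω = v/|dx/dθ| = 0.31/0.060362 = 5.1357 rad/s.

5.14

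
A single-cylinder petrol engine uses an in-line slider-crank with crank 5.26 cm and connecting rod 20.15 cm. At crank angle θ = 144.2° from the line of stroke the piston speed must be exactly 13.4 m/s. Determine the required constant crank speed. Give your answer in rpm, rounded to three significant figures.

5290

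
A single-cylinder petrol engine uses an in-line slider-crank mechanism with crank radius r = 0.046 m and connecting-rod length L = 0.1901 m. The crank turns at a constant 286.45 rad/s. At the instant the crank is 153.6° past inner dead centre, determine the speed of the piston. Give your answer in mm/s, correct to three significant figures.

4580

ω = 286.4 rad/s
For an in-line slider-crank, x = r cosθ + √(L² − r² sin²θ), so v = −rω sinθ·[1 + r cosθ/√(L² − r² sin²θ)].
With r = 0.046 m, L = 0.1901 m, θ = 153.6°: √(L² − r² sin²θ) = 0.189 m.
v = −0.046·286.4·0.44464·[1 + 0.046·-0.89571/0.189] = -4.5816 m/s.
|v| = 4.5816 m/s = 4581.6 mm/s.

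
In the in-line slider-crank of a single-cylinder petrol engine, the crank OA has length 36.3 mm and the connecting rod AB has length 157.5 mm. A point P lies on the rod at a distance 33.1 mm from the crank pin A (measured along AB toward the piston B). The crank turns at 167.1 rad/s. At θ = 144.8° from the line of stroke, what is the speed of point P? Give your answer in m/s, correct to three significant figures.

5.16

ω = 167.1 rad/s.  Crank-pin speed |V_A| = rω = 6.0657 m/s, perpendicular to OA.
Rod angle: sinφ = −(r/L) sinθ ⇒ φ = -7.635°; ω_rod = −rω cosθ/√(L²−r²sin²θ) = +31.752 rad/s.
V_P = V_A + ω_rod × AP, with AP = 0.0331 m along the rod.
Components: V_Px = −rω sinθ − a·ω_rod·sinφ = -3.3569 m/s;  V_Py = rω cosθ + a·ω_rod·cosφ = -3.9149 m/s.
|V_P| = √(V_Px² + V_Py²) = 5.157 m/s.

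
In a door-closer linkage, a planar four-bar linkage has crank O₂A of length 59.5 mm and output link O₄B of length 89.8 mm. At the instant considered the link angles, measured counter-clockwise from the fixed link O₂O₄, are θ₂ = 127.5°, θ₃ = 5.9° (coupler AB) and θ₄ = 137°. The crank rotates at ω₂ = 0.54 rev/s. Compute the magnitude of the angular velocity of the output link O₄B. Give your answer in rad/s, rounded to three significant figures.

ω₂ = 3.393 rad/s (from 0.54 rev/s).
Differentiating the loop-closure r₂e^{iθ₂}+r₃e^{iθ₃}=r₁+r₄e^{iθ₄} gives r₂ω₂e^{iθ₂}+r₃ω₃e^{iθ₃}=r₄ω₄e^{iθ₄}.
Eliminating the other unknown: ω₄ = r₂ω₂ sin(θ₂−θ₃) / [r₄ sin(θ₄−θ₃)].
Numerator sine = +0.85173; denominator sine = +0.75356.
Result = 0.0595·3.393·(+0.85173) / (0.0898·(+0.75356)) = +2.5409 rad/s; magnitude 2.5409 rad/s.

2.54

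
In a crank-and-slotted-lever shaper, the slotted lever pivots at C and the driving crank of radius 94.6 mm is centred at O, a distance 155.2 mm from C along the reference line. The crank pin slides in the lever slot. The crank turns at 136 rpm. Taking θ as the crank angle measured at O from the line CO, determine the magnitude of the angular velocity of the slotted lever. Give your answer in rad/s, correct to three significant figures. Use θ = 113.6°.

2.06

ω = 14.24 rad/s (from 136 rpm).
Crank pin A relative to C: A = (d + r cosθ, r sinθ); lever angle φ = atan2(r sinθ, d + r cosθ).
Differentiating tanφ: φ̇ = rω(d cosθ + r)/(d² + r² + 2dr cosθ).
d² + r² + 2dr cosθ = |CA|² = 0.0212804 m²;  d cosθ + r = +0.032466 m.
|ω_lever| = |0.0946·14.24·+0.032466| / 0.0212804 = 2.0554 rad/s.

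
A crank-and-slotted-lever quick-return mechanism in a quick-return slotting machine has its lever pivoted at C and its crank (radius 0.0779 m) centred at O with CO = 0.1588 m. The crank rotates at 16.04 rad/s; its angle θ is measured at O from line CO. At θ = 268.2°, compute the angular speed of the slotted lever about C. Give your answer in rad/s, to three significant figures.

2.99

ω = 16.04 rad/s
Crank pin A relative to C: A = (d + r cosθ, r sinθ); lever angle φ = atan2(r sinθ, d + r cosθ).
Differentiating tanφ: φ̇ = rω(d cosθ + r)/(d² + r² + 2dr cosθ).
d² + r² + 2dr cosθ = |CA|² = 0.0305087 m²;  d cosθ + r = +0.072912 m.
|ω_lever| = |0.0779·16.04·+0.072912| / 0.0305087 = 2.9862 rad/s.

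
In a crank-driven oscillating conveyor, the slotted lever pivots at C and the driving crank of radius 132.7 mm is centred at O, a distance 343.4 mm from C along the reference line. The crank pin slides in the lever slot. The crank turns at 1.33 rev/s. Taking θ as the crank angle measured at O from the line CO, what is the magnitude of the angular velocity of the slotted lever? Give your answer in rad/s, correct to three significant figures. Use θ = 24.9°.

2.26

ω = 8.357 rad/s (from 1.33 rev/s).
Crank pin A relative to C: A = (d + r cosθ, r sinθ); lever angle φ = atan2(r sinθ, d + r cosθ).
Differentiating tanφ: φ̇ = rω(d cosθ + r)/(d² + r² + 2dr cosθ).
d² + r² + 2dr cosθ = |CA|² = 0.218199 m²;  d cosθ + r = +0.44418 m.
|ω_lever| = |0.1327·8.357·+0.44418| / 0.218199 = 2.2574 rad/s.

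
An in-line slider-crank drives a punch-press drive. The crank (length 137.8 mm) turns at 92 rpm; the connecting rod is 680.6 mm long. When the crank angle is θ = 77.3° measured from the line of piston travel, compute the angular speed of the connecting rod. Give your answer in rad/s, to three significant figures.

ω = 9.634 rad/s (converted from 92 rpm).
The rod makes angle φ with the slider axis where L sinφ = r sinθ; differentiating, L cosφ·φ̇ = r ω cosθ.
L cosφ = √(L² − r² sin²θ) = 0.66719 m.
|ω_rod| = r ω |cosθ| / √(L² − r² sin²θ) = 0.1378·9.634·0.21985/0.66719 = 0.43746 rad/s.

0.437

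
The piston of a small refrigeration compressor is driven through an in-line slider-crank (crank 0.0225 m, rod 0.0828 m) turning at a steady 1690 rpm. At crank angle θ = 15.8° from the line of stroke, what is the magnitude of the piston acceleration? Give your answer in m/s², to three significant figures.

843

ω = 2π·1690/60 = 177 rad/s
x(θ) = r cosθ + √(L² − r² sin²θ); with ω constant, a = ω²·d²x/dθ².
d²x/dθ² = −r cosθ − r²(cos2θ)/√u − r⁴ sin²2θ/(4u^{3/2}),  u = L² − r² sin²θ = 0.00681831 m².
Substituting r = 0.0225 m, L = 0.0828 m, θ = 15.8°: d²x/dθ² = -0.026903 m.
a = ω²·d²x/dθ² = (177)²·(-0.026903) = -842.62 m/s²;  |a| = 842.62 m/s².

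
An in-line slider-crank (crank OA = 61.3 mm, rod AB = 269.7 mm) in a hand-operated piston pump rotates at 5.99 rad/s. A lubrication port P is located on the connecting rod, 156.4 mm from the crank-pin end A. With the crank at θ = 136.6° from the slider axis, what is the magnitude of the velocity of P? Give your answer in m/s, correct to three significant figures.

0.254

ω = 5.99 rad/s.  Crank-pin speed |V_A| = rω = 0.36719 m/s, perpendicular to OA.
Rod angle: sinφ = −(r/L) sinθ ⇒ φ = -8.985°; ω_rod = −rω cosθ/√(L²−r²sin²θ) = +1.0015 rad/s.
V_P = V_A + ω_rod × AP, with AP = 0.1564 m along the rod.
Components: V_Px = −rω sinθ − a·ω_rod·sinφ = -0.22783 m/s;  V_Py = rω cosθ + a·ω_rod·cosφ = -0.11208 m/s.
|V_P| = √(V_Px² + V_Py²) = 0.2539 m/s.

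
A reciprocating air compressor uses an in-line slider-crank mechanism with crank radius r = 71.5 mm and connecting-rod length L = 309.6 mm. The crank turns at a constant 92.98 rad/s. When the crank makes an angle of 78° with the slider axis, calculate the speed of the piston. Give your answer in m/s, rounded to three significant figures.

ω = 92.98 rad/s
For an in-line slider-crank, x = r cosθ + √(L² − r² sin²θ), so v = −rω sinθ·[1 + r cosθ/√(L² − r² sin²θ)].
With r = 0.0715 m, L = 0.3096 m, θ = 78°: √(L² − r² sin²θ) = 0.3016 m.
v = −0.0715·92.98·0.97815·[1 + 0.0715·0.20791/0.3016] = -6.8233 m/s.
|v| = 6.8233 m/s.

6.82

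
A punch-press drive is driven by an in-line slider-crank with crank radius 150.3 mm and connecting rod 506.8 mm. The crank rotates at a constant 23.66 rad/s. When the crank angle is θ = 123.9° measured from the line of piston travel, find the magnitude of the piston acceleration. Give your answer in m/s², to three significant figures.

ω = 23.66 rad/s
x(θ) = r cosθ + √(L² − r² sin²θ); with ω constant, a = ω²·d²x/dθ².
d²x/dθ² = −r cosθ − r²(cos2θ)/√u − r⁴ sin²2θ/(4u^{3/2}),  u = L² − r² sin²θ = 0.241283 m².
Substituting r = 0.1503 m, L = 0.5068 m, θ = 123.9°: d²x/dθ² = +0.10028 m.
a = ω²·d²x/dθ² = (23.66)²·(+0.10028) = +56.138 m/s²;  |a| = 56.138 m/s².

56.1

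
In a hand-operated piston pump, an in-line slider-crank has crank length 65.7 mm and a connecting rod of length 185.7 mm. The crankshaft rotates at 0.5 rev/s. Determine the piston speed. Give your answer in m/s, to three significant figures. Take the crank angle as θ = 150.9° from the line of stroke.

ω = 2π·0.5 = 3.142 rad/s
For an in-line slider-crank, x = r cosθ + √(L² − r² sin²θ), so v = −rω sinθ·[1 + r cosθ/√(L² − r² sin²θ)].
With r = 0.0657 m, L = 0.1857 m, θ = 150.9°: √(L² − r² sin²θ) = 0.18293 m.
v = −0.0657·3.142·0.48634·[1 + 0.0657·-0.87377/0.18293] = -0.06888 m/s.
|v| = 0.06888 m/s.

0.0689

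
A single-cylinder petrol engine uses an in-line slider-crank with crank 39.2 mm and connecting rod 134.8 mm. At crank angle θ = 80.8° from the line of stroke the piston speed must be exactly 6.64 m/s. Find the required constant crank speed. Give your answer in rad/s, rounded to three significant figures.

For an in-line slider-crank, |v_piston| = rω|sinθ|·[1 + r cosθ/√(L² − r² sin²θ)].
With r = 0.0392 m, L = 0.1348 m, θ = 80.8°: the bracketed kinematic factor |dx/dθ| = 0.040574 m.
ω = v/|dx/dθ| = 6.64/0.040574 = 163.65 rad/s.

164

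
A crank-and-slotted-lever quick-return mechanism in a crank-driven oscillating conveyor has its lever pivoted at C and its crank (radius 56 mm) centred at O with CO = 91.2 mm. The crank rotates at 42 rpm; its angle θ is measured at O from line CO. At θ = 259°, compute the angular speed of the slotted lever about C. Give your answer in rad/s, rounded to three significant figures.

ω = 4.398 rad/s (from 42 rpm).
Crank pin A relative to C: A = (d + r cosθ, r sinθ); lever angle φ = atan2(r sinθ, d + r cosθ).
Differentiating tanφ: φ̇ = rω(d cosθ + r)/(d² + r² + 2dr cosθ).
d² + r² + 2dr cosθ = |CA|² = 0.00950444 m²;  d cosθ + r = +0.038598 m.
|ω_lever| = |0.056·4.398·+0.038598| / 0.00950444 = 1.0002 rad/s.

1.00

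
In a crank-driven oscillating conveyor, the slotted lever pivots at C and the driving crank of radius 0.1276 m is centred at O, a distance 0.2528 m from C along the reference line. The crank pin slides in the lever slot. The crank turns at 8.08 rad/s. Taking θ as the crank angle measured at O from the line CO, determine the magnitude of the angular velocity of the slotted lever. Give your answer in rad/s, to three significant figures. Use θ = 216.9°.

ω = 8.08 rad/s
Crank pin A relative to C: A = (d + r cosθ, r sinθ); lever angle φ = atan2(r sinθ, d + r cosθ).
Differentiating tanφ: φ̇ = rω(d cosθ + r)/(d² + r² + 2dr cosθ).
d² + r² + 2dr cosθ = |CA|² = 0.0285983 m²;  d cosθ + r = -0.07456 m.
|ω_lever| = |0.1276·8.08·-0.07456| / 0.0285983 = 2.688 rad/s.

2.69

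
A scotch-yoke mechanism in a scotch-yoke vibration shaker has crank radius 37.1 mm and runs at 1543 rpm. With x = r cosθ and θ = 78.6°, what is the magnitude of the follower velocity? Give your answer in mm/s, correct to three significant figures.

ω = 161.6 rad/s (from 1543 rpm).
x = r cosθ ⇒ ẋ = −rω sinθ.
|v| = rω|sinθ| = 0.0371·161.6·|sin 78.6°| = 5.8764 m/s = 5876.4 mm/s.

5880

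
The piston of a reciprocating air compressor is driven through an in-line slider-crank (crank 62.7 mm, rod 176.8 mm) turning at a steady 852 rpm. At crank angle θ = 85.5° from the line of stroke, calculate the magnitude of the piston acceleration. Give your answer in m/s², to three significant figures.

ω = 2π·852/60 = 89.22 rad/s
x(θ) = r cosθ + √(L² − r² sin²θ); with ω constant, a = ω²·d²x/dθ².
d²x/dθ² = −r cosθ − r²(cos2θ)/√u − r⁴ sin²2θ/(4u^{3/2}),  u = L² − r² sin²θ = 0.0273512 m².
Substituting r = 0.0627 m, L = 0.1768 m, θ = 85.5°: d²x/dθ² = +0.018538 m.
a = ω²·d²x/dθ² = (89.22)²·(+0.018538) = +147.57 m/s²;  |a| = 147.57 m/s².

148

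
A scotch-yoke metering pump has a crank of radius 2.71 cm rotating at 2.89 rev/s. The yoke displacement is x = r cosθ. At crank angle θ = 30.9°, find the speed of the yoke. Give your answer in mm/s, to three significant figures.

ω = 18.16 rad/s (from 2.89 rev/s).
x = r cosθ ⇒ ẋ = −rω sinθ.
|v| = rω|sinθ| = 0.0271·18.16·|sin 30.9°| = 0.25271 m/s = 252.71 mm/s.

253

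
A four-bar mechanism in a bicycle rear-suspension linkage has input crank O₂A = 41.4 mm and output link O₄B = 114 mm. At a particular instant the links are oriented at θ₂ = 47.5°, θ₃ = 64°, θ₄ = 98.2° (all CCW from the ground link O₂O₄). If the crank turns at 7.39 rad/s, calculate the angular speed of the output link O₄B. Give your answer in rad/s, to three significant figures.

ω₂ = 7.39 rad/s
Differentiating the loop-closure r₂e^{iθ₂}+r₃e^{iθ₃}=r₁+r₄e^{iθ₄} gives r₂ω₂e^{iθ₂}+r₃ω₃e^{iθ₃}=r₄ω₄e^{iθ₄}.
Eliminating the other unknown: ω₄ = r₂ω₂ sin(θ₂−θ₃) / [r₄ sin(θ₄−θ₃)].
Numerator sine = -0.28402; denominator sine = +0.56208.
Result = 0.0414·7.39·(-0.28402) / (0.114·(+0.56208)) = -1.3561 rad/s; magnitude 1.3561 rad/s.

1.36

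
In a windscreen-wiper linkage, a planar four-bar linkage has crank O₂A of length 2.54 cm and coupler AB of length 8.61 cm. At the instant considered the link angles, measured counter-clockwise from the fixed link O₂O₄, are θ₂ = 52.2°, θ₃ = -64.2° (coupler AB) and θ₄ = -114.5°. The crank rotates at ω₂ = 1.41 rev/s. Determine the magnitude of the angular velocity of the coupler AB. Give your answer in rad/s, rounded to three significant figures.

0.781

ω₂ = 8.859 rad/s (from 1.41 rev/s).
Differentiating the loop-closure r₂e^{iθ₂}+r₃e^{iθ₃}=r₁+r₄e^{iθ₄} gives r₂ω₂e^{iθ₂}+r₃ω₃e^{iθ₃}=r₄ω₄e^{iθ₄}.
Eliminating the other unknown: ω₃ = r₂ω₂ sin(θ₄−θ₂) / [r₃ sin(θ₃−θ₄)].
Numerator sine = -0.23005; denominator sine = +0.76940.
Result = 0.0254·8.859·(-0.23005) / (0.0861·(+0.76940)) = -0.78145 rad/s; magnitude 0.78145 rad/s.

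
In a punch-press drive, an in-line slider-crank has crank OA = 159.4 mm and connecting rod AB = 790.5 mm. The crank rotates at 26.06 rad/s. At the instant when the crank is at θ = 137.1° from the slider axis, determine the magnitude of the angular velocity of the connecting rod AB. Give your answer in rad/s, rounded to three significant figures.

3.89

ω = 26.06 rad/s
The rod makes angle φ with the slider axis where L sinφ = r sinθ; differentiating, L cosφ·φ̇ = r ω cosθ.
L cosφ = √(L² − r² sin²θ) = 0.78302 m.
|ω_rod| = r ω |cosθ| / √(L² − r² sin²θ) = 0.1594·26.06·0.73254/0.78302 = 3.8862 rad/s.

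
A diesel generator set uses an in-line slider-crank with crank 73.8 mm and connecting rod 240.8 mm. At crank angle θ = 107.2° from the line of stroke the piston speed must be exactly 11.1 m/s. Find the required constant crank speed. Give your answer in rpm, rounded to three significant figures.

For an in-line slider-crank, |v_piston| = rω|sinθ|·[1 + r cosθ/√(L² − r² sin²θ)].
With r = 0.0738 m, L = 0.2408 m, θ = 107.2°: the bracketed kinematic factor |dx/dθ| = 0.063818 m.
ω = v/|dx/dθ| = 11.1/0.063818 = 173.93 rad/s.
N = 60ω/(2π) = 1660.9 rpm.

1660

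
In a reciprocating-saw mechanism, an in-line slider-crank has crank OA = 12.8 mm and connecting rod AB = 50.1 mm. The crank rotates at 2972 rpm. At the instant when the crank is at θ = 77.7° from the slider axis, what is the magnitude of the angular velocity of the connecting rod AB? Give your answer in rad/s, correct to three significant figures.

ω = 311.2 rad/s (converted from 2972 rpm).
The rod makes angle φ with the slider axis where L sinφ = r sinθ; differentiating, L cosφ·φ̇ = r ω cosθ.
L cosφ = √(L² − r² sin²θ) = 0.048514 m.
|ω_rod| = r ω |cosθ| / √(L² − r² sin²θ) = 0.0128·311.2·0.21303/0.048514 = 17.493 rad/s.

17.5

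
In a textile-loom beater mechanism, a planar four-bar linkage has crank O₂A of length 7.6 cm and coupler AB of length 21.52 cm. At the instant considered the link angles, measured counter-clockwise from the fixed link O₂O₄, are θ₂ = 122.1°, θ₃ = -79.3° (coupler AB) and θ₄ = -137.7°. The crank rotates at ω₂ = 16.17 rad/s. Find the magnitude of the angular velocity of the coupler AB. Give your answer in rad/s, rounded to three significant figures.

ω₂ = 16.17 rad/s
Differentiating the loop-closure r₂e^{iθ₂}+r₃e^{iθ₃}=r₁+r₄e^{iθ₄} gives r₂ω₂e^{iθ₂}+r₃ω₃e^{iθ₃}=r₄ω₄e^{iθ₄}.
Eliminating the other unknown: ω₃ = r₂ω₂ sin(θ₄−θ₂) / [r₃ sin(θ₃−θ₄)].
Numerator sine = +0.98420; denominator sine = +0.85173.
Result = 0.076·16.17·(+0.98420) / (0.2152·(+0.85173)) = +6.5988 rad/s; magnitude 6.5988 rad/s.

6.60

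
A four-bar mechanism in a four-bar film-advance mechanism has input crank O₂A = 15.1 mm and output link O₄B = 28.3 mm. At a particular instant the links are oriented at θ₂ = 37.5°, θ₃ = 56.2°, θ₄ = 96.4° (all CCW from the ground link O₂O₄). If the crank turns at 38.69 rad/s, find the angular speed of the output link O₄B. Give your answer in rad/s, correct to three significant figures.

10.3

ω₂ = 38.69 rad/s
Differentiating the loop-closure r₂e^{iθ₂}+r₃e^{iθ₃}=r₁+r₄e^{iθ₄} gives r₂ω₂e^{iθ₂}+r₃ω₃e^{iθ₃}=r₄ω₄e^{iθ₄}.
Eliminating the other unknown: ω₄ = r₂ω₂ sin(θ₂−θ₃) / [r₄ sin(θ₄−θ₃)].
Numerator sine = -0.32061; denominator sine = +0.64546.
Result = 0.0151·38.69·(-0.32061) / (0.0283·(+0.64546)) = -10.254 rad/s; magnitude 10.254 rad/s.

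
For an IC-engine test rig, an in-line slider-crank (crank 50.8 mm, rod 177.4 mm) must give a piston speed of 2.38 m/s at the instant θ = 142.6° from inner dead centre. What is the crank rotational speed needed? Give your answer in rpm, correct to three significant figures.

For an in-line slider-crank, |v_piston| = rω|sinθ|·[1 + r cosθ/√(L² − r² sin²θ)].
With r = 0.0508 m, L = 0.1774 m, θ = 142.6°: the bracketed kinematic factor |dx/dθ| = 0.023727 m.
ω = v/|dx/dθ| = 2.38/0.023727 = 100.31 rad/s.
N = 60ω/(2π) = 957.87 rpm.

958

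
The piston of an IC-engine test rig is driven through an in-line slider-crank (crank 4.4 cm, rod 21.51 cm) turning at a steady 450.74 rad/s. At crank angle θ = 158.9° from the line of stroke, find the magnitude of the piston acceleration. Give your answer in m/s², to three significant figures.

ω = 450.7 rad/s
x(θ) = r cosθ + √(L² − r² sin²θ); with ω constant, a = ω²·d²x/dθ².
d²x/dθ² = −r cosθ − r²(cos2θ)/√u − r⁴ sin²2θ/(4u^{3/2}),  u = L² − r² sin²θ = 0.0460171 m².
Substituting r = 0.044 m, L = 0.2151 m, θ = 158.9°: d²x/dθ² = +0.034321 m.
a = ω²·d²x/dθ² = (450.7)²·(+0.034321) = +6973 m/s²;  |a| = 6973 m/s².

6970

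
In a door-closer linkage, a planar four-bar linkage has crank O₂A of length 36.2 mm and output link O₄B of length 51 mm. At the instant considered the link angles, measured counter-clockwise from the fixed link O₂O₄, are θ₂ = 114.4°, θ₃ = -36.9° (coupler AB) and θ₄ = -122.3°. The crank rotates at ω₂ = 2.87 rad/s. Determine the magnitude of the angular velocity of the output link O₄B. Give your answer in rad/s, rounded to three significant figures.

0.981

ω₂ = 2.87 rad/s
Differentiating the loop-closure r₂e^{iθ₂}+r₃e^{iθ₃}=r₁+r₄e^{iθ₄} gives r₂ω₂e^{iθ₂}+r₃ω₃e^{iθ₃}=r₄ω₄e^{iθ₄}.
Eliminating the other unknown: ω₄ = r₂ω₂ sin(θ₂−θ₃) / [r₄ sin(θ₄−θ₃)].
Numerator sine = +0.48022; denominator sine = -0.99678.
Result = 0.0362·2.87·(+0.48022) / (0.051·(-0.99678)) = -0.98144 rad/s; magnitude 0.98144 rad/s.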